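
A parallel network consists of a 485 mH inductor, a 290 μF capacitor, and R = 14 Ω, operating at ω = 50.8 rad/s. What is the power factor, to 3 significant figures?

X_L = ωL = 24.6 Ω
X_C = 1/(ωC) = 67.9 Ω
Parallel: admittances add. Y = 1/R + 1/(jωL) + jωC
Y = (0.0714 − j0.0259) S
|Y| = 0.0760 S → |Z| = 1/|Y| = 13.2 Ω, ∠Z = −∠Y = 19.9°
cos φ = cos(19.9°) = 0.940

0.940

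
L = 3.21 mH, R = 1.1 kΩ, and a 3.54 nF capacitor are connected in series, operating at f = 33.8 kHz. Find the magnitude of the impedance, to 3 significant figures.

ω = 2πf = 212400 rad/s
X_L = ωL = 682 Ω
X_C = 1/(ωC) = 1330 Ω
Net reactance X = X_L − X_C = -648 Ω
Z = 1100 − j648 Ω
|Z| = √(1100² + 648²) = 1280 Ω

1280 Ω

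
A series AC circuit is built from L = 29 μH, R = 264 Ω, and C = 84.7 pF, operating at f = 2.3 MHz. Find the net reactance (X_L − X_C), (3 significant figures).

ω = 2πf = 1.445e+07 rad/s
X_L = ωL = 419 Ω
X_C = 1/(ωC) = 817 Ω
X = 419 − 817 = -398 Ω

-398 Ω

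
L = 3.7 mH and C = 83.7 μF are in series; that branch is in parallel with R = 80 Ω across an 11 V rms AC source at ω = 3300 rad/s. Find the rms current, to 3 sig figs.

X_L = ωL = 12.2 Ω
X_C = 1/(ωC) = 3.62 Ω
Branch 1: Z₁ = R = 80.0 Ω
Branch 2 (series LC): Z₂ = j(X_L − X_C) = j8.59 Ω
Parallel: Z = Z₁Z₂/(Z₁+Z₂), |Z| = 8.54 Ω, ∠Z = 83.9°
I = V/|Z| = 11/8.54 = 1.29 A

1.29 A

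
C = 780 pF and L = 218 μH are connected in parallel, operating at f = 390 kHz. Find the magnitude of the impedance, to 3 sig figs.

25400 Ω

ω = 2πf = 2.45e+06 rad/s
X_L = ωL = 534 Ω
X_C = 1/(ωC) = 523 Ω
Parallel: admittances add. Y = 1/(jωL) + jωC
Y = (0 + j3.94e-05) S
|Y| = 3.94e-05 S → |Z| = 1/|Y| = 25400 Ω, ∠Z = −∠Y = -90.0°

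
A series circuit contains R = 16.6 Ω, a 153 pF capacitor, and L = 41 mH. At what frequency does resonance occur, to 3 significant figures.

63.5 kHz

ω₀ = 1/√(LC) = 1/√(0.041 × 1.53e-10) = 399300 rad/s
f₀ = ω₀/(2π) = 63.5 kHz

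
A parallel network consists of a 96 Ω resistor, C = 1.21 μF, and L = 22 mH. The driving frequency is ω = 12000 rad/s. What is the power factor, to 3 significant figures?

X_L = ωL = 264 Ω
X_C = 1/(ωC) = 68.9 Ω
Parallel: admittances add. Y = 1/R + 1/(jωL) + jωC
Y = (0.0104 + j0.0107) S
|Y| = 0.0150 S → |Z| = 1/|Y| = 66.9 Ω, ∠Z = −∠Y = -45.9°
cos φ = cos(-45.9°) = 0.696

0.696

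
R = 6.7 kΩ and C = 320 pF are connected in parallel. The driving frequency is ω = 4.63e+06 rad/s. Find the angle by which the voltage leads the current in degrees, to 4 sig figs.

X_C = 1/(ωC) = 674.9 Ω
Parallel: admittances add. Y = 1/R + jωC
Y = (0.0001493 + j0.001482) S
|Y| = 0.001489 S → |Z| = 1/|Y| = 671.5 Ω, ∠Z = −∠Y = -84.25°

-84.25°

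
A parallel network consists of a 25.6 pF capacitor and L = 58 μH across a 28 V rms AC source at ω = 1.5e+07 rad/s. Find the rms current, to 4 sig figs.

21.43 mA

X_L = ωL = 870.0 Ω
X_C = 1/(ωC) = 2604 Ω
Parallel: admittances add. Y = 1/(jωL) + jωC
Y = (0 − j0.0007654) S
|Y| = 0.0007654 S → |Z| = 1/|Y| = 1306 Ω, ∠Z = −∠Y = 90.00°
I = V/|Z| = 28/1306 = 21.43 mA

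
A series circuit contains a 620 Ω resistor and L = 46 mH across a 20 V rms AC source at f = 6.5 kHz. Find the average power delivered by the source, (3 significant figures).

ω = 2πf = 40840 rad/s
X_L = ωL = 1880 Ω
Z = 620 + j1880 Ω
|Z| = √(620² + 1880²) = 1980 Ω
∠Z = arctan(1880/620) = 71.7°
I = V/|Z| = 10.1 mA
P = VI cos φ = 20 × 0.0101 × cos(71.7°) = 63.4 mW

63.4 mW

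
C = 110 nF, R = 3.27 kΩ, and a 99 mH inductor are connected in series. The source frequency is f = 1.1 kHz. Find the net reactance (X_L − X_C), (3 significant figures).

ω = 2πf = 6912 rad/s
X_L = ωL = 684 Ω
X_C = 1/(ωC) = 1320 Ω
X = 684 − 1320 = -631 Ω

-631 Ω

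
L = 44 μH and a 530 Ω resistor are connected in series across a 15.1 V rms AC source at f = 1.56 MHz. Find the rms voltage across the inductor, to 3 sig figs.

9.53 V

ω = 2πf = 9.802e+06 rad/s
X_L = ωL = 431 Ω
Z = 530 + j431 Ω
|Z| = √(530² + 431²) = 683 Ω
I = V/|Z| = 22.1 mA
V_L = I·|Z_L| = 0.0221 × 431 = 9.53 V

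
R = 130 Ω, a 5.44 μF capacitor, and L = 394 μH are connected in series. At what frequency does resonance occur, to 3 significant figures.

ω₀ = 1/√(LC) = 1/√(0.000394 × 5.44e-06) = 21600 rad/s
f₀ = ω₀/(2π) = 3.44 kHz

3.44 kHz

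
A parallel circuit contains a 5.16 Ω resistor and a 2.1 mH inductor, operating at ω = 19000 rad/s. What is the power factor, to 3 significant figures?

X_L = ωL = 39.9 Ω
Parallel: admittances add. Y = 1/R + 1/(jωL)
Y = (0.194 − j0.0251) S
|Y| = 0.195 S → |Z| = 1/|Y| = 5.12 Ω, ∠Z = −∠Y = 7.37°
cos φ = cos(7.37°) = 0.992

0.992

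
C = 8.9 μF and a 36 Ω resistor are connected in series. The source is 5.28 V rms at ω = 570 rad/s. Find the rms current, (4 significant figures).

26.35 mA

X_C = 1/(ωC) = 197.1 Ω
Z = 36.00 − j197.1 Ω
|Z| = √(36.00² + 197.1²) = 200.4 Ω
I = V/|Z| = 5.28/200.4 = 26.35 mA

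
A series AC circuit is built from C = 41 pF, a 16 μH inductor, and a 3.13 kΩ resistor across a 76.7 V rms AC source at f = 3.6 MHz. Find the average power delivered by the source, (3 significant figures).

1.79 W

ω = 2πf = 2.262e+07 rad/s
X_L = ωL = 362 Ω
X_C = 1/(ωC) = 1080 Ω
Net reactance X = X_L − X_C = -716 Ω
Z = 3130 − j716 Ω
|Z| = √(3130² + 716²) = 3210 Ω
∠Z = arctan(-716/3130) = -12.9°
I = V/|Z| = 23.9 mA
P = VI cos φ = 76.7 × 0.0239 × cos(-12.9°) = 1.79 W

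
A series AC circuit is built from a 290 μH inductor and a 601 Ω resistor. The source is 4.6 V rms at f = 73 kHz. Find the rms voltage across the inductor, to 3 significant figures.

ω = 2πf = 458700 rad/s
X_L = ωL = 133 Ω
Z = 601 + j133 Ω
|Z| = √(601² + 133²) = 616 Ω
I = V/|Z| = 7.47 mA
V_L = I·|Z_L| = 0.00747 × 133 = 0.994 V

0.994 V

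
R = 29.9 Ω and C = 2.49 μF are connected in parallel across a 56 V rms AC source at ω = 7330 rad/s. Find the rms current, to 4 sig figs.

2.134 A

X_C = 1/(ωC) = 54.79 Ω
Parallel: admittances add. Y = 1/R + jωC
Y = (0.03344 + j0.01825) S
|Y| = 0.03810 S → |Z| = 1/|Y| = 26.25 Ω, ∠Z = −∠Y = -28.62°
I = V/|Z| = 56/26.25 = 2.134 A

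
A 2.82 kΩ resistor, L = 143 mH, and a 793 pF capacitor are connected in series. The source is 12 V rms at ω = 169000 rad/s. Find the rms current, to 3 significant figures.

708 μA

X_L = ωL = 24200 Ω
X_C = 1/(ωC) = 7460 Ω
Net reactance X = X_L − X_C = 16700 Ω
Z = 2820 + j16700 Ω
|Z| = √(2820² + 16700²) = 16900 Ω
I = V/|Z| = 12/16900 = 708 μA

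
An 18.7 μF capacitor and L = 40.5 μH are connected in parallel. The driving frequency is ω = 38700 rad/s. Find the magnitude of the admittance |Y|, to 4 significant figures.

85.67 mS

X_L = ωL = 1.567 Ω
X_C = 1/(ωC) = 1.382 Ω
Parallel: admittances add. Y = 1/(jωL) + jωC
Y = (0 + j0.08567) S
|Y| = 0.08567 S → |Z| = 1/|Y| = 11.67 Ω, ∠Z = −∠Y = -90.00°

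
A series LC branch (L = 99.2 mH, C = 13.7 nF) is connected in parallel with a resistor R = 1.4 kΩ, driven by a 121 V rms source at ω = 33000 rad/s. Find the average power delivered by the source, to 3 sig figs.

X_L = ωL = 3270 Ω
X_C = 1/(ωC) = 2210 Ω
Branch 1: Z₁ = R = 1400 Ω
Branch 2 (series LC): Z₂ = j(X_L − X_C) = j1060 Ω
Parallel: Z = Z₁Z₂/(Z₁+Z₂), |Z| = 846 Ω, ∠Z = 52.8°
I = V/|Z| = 143 mA
P = VI cos φ = 121 × 0.143 × cos(52.8°) = 10.5 W

10.5 W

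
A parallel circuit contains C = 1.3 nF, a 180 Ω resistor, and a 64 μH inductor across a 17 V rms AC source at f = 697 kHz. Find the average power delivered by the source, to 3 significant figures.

ω = 2πf = 4.379e+06 rad/s
X_L = ωL = 280 Ω
X_C = 1/(ωC) = 176 Ω
Parallel: admittances add. Y = 1/R + 1/(jωL) + jωC
Y = (0.00556 + j0.00213) S
|Y| = 0.00595 S → |Z| = 1/|Y| = 168 Ω, ∠Z = −∠Y = -20.9°
I = V/|Z| = 101 mA
P = VI cos φ = 17 × 0.101 × cos(-20.9°) = 1.61 W

1.61 W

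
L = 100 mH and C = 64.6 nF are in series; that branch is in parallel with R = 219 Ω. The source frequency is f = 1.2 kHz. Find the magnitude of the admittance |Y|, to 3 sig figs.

ω = 2πf = 7540 rad/s
X_L = ωL = 754 Ω
X_C = 1/(ωC) = 2050 Ω
Branch 1: Z₁ = R = 219 Ω
Branch 2 (series LC): Z₂ = j(X_L − X_C) = −j1300 Ω
Parallel: Z = Z₁Z₂/(Z₁+Z₂), |Z| = 216 Ω, ∠Z = -9.57°
|Y| = 1/|Z| = 4.63 mS

4.63 mS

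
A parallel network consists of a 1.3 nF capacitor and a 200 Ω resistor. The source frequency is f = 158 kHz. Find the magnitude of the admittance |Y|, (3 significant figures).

5.16 mS

ω = 2πf = 992700 rad/s
X_C = 1/(ωC) = 775 Ω
Parallel: admittances add. Y = 1/R + jωC
Y = (0.00500 + j0.00129) S
|Y| = 0.00516 S → |Z| = 1/|Y| = 194 Ω, ∠Z = −∠Y = -14.5°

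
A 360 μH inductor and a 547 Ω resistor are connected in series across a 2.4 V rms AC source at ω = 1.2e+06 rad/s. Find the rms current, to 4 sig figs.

3.443 mA

X_L = ωL = 432.0 Ω
Z = 547.0 + j432.0 Ω
|Z| = √(547.0² + 432.0²) = 697.0 Ω
I = V/|Z| = 2.4/697.0 = 3.443 mA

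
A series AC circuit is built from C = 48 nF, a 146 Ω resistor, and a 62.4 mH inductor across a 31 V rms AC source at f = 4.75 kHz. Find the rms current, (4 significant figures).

ω = 2πf = 29850 rad/s
X_L = ωL = 1862 Ω
X_C = 1/(ωC) = 698.0 Ω
Net reactance X = X_L − X_C = 1164 Ω
Z = 146.0 + j1164 Ω
|Z| = √(146.0² + 1164²) = 1173 Ω
I = V/|Z| = 31/1173 = 26.42 mA

26.42 mA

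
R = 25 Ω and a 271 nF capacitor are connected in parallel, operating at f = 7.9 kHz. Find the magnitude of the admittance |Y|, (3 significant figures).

ω = 2πf = 49640 rad/s
X_C = 1/(ωC) = 74.3 Ω
Parallel: admittances add. Y = 1/R + jωC
Y = (0.0400 + j0.0135) S
|Y| = 0.0422 S → |Z| = 1/|Y| = 23.7 Ω, ∠Z = −∠Y = -18.6°

42.2 mS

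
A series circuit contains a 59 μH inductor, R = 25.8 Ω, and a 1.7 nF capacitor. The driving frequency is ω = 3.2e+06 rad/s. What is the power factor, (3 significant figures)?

X_L = ωL = 189 Ω
X_C = 1/(ωC) = 184 Ω
Net reactance X = X_L − X_C = 4.98 Ω
Z = 25.8 + j4.98 Ω
|Z| = √(25.8² + 4.98²) = 26.3 Ω
∠Z = arctan(4.98/25.8) = 10.9°
cos φ = cos(10.9°) = 0.982

0.982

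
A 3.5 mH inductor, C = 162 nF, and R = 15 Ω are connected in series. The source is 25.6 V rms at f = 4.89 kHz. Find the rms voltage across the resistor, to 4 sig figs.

4.061 V

ω = 2πf = 30720 rad/s
X_L = ωL = 107.5 Ω
X_C = 1/(ωC) = 200.9 Ω
Net reactance X = X_L − X_C = -93.37 Ω
Z = 15.00 − j93.37 Ω
|Z| = √(15.00² + 93.37²) = 94.57 Ω
I = V/|Z| = 270.7 mA
V_R = I·|Z_R| = 0.2707 × 15.00 = 4.061 V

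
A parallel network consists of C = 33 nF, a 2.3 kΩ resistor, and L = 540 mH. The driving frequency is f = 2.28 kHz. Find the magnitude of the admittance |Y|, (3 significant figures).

ω = 2πf = 14330 rad/s
X_L = ωL = 7740 Ω
X_C = 1/(ωC) = 2120 Ω
Parallel: admittances add. Y = 1/R + 1/(jωL) + jωC
Y = (0.000435 + j0.000343) S
|Y| = 0.000554 S → |Z| = 1/|Y| = 1800 Ω, ∠Z = −∠Y = -38.3°

554 μS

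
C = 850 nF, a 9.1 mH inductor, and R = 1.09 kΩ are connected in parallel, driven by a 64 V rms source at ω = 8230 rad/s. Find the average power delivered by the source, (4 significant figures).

X_L = ωL = 74.89 Ω
X_C = 1/(ωC) = 142.9 Ω
Parallel: admittances add. Y = 1/R + 1/(jωL) + jωC
Y = (0.0009174 − j0.006357) S
|Y| = 0.006423 S → |Z| = 1/|Y| = 155.7 Ω, ∠Z = −∠Y = 81.79°
I = V/|Z| = 411.1 mA
P = VI cos φ = 64 × 0.4111 × cos(81.79°) = 3.758 W

3.758 W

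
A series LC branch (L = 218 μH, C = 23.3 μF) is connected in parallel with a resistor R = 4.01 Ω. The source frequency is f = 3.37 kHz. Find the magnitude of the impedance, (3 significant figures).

ω = 2πf = 21170 rad/s
X_L = ωL = 4.62 Ω
X_C = 1/(ωC) = 2.03 Ω
Branch 1: Z₁ = R = 4.01 Ω
Branch 2 (series LC): Z₂ = j(X_L − X_C) = j2.59 Ω
Parallel: Z = Z₁Z₂/(Z₁+Z₂), |Z| = 2.18 Ω, ∠Z = 57.2°

2.18 Ω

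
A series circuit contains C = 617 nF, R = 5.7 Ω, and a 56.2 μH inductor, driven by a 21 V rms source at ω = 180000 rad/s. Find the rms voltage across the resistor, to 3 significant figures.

X_L = ωL = 10.1 Ω
X_C = 1/(ωC) = 9.00 Ω
Net reactance X = X_L − X_C = 1.11 Ω
Z = 5.70 + j1.11 Ω
|Z| = √(5.70² + 1.11²) = 5.81 Ω
I = V/|Z| = 3.62 A
V_R = I·|Z_R| = 3.62 × 5.70 = 20.6 V

20.6 V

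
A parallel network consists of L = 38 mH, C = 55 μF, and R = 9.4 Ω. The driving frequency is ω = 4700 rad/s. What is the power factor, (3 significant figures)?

X_L = ωL = 179 Ω
X_C = 1/(ωC) = 3.87 Ω
Parallel: admittances add. Y = 1/R + 1/(jωL) + jωC
Y = (0.106 + j0.253) S
|Y| = 0.274 S → |Z| = 1/|Y| = 3.64 Ω, ∠Z = −∠Y = -67.2°
cos φ = cos(-67.2°) = 0.388

0.388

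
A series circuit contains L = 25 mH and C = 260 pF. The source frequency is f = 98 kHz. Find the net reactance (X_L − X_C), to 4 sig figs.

9148 Ω

ω = 2πf = 615800 rad/s
X_L = ωL = 15390 Ω
X_C = 1/(ωC) = 6246 Ω
X = 15390 − 6246 = 9148 Ω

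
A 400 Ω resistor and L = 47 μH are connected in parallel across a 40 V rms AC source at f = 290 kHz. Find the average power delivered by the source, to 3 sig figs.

4.00 W

ω = 2πf = 1.822e+06 rad/s
X_L = ωL = 85.6 Ω
Parallel: admittances add. Y = 1/R + 1/(jωL)
Y = (0.00250 − j0.0117) S
|Y| = 0.0119 S → |Z| = 1/|Y| = 83.7 Ω, ∠Z = −∠Y = 77.9°
I = V/|Z| = 478 mA
P = VI cos φ = 40 × 0.478 × cos(77.9°) = 4.00 W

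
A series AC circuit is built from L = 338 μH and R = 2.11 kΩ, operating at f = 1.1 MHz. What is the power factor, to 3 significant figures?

0.670

ω = 2πf = 6.912e+06 rad/s
X_L = ωL = 2340 Ω
Z = 2110 + j2340 Ω
|Z| = √(2110² + 2340²) = 3150 Ω
∠Z = arctan(2340/2110) = 47.9°
cos φ = cos(47.9°) = 0.670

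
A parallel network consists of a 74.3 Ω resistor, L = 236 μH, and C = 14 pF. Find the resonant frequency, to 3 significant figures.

2.77 MHz

ω₀ = 1/√(LC) = 1/√(0.000236 × 1.4e-11) = 1.74e+07 rad/s
f₀ = ω₀/(2π) = 2.77 MHz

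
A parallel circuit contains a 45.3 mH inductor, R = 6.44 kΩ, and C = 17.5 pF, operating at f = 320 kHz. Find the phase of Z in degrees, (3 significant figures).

-8.86°

ω = 2πf = 2.011e+06 rad/s
X_L = ωL = 91100 Ω
X_C = 1/(ωC) = 28400 Ω
Parallel: admittances add. Y = 1/R + 1/(jωL) + jωC
Y = (0.000155 + j2.42e-05) S
|Y| = 0.000157 S → |Z| = 1/|Y| = 6360 Ω, ∠Z = −∠Y = -8.86°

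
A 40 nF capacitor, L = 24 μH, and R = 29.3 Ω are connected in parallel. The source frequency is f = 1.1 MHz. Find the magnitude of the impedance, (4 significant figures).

3.669 Ω

ω = 2πf = 6.912e+06 rad/s
X_L = ωL = 165.9 Ω
X_C = 1/(ωC) = 3.617 Ω
Parallel: admittances add. Y = 1/R + 1/(jωL) + jωC
Y = (0.03413 + j0.2704) S
|Y| = 0.2726 S → |Z| = 1/|Y| = 3.669 Ω, ∠Z = −∠Y = -82.81°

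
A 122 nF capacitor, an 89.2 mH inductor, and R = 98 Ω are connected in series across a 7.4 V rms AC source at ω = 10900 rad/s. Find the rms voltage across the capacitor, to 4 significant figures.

23.08 V

X_L = ωL = 972.3 Ω
X_C = 1/(ωC) = 752.0 Ω
Net reactance X = X_L − X_C = 220.3 Ω
Z = 98.00 + j220.3 Ω
|Z| = √(98.00² + 220.3²) = 241.1 Ω
I = V/|Z| = 30.69 mA
V_C = I·|Z_C| = 0.03069 × 752.0 = 23.08 V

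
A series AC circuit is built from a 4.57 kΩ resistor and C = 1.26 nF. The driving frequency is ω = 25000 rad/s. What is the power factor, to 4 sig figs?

0.1425

X_C = 1/(ωC) = 31750 Ω
Z = 4570 − j31750 Ω
|Z| = √(4570² + 31750²) = 32070 Ω
∠Z = arctan(-31750/4570) = -81.81°
cos φ = cos(-81.81°) = 0.1425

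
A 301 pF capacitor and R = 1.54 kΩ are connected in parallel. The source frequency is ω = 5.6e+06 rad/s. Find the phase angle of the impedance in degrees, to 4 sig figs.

X_C = 1/(ωC) = 593.3 Ω
Parallel: admittances add. Y = 1/R + jωC
Y = (0.0006494 + j0.001686) S
|Y| = 0.001806 S → |Z| = 1/|Y| = 553.6 Ω, ∠Z = −∠Y = -68.93°

-68.93°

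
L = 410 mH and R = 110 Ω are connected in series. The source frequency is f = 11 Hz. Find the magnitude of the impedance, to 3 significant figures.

114 Ω

ω = 2πf = 69.12 rad/s
X_L = ωL = 28.3 Ω
Z = 110 + j28.3 Ω
|Z| = √(110² + 28.3²) = 114 Ω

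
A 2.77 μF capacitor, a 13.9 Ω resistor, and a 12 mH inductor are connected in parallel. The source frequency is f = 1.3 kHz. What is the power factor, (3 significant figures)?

ω = 2πf = 8168 rad/s
X_L = ωL = 98.0 Ω
X_C = 1/(ωC) = 44.2 Ω
Parallel: admittances add. Y = 1/R + 1/(jωL) + jωC
Y = (0.0719 + j0.0124) S
|Y| = 0.0730 S → |Z| = 1/|Y| = 13.7 Ω, ∠Z = −∠Y = -9.80°
cos φ = cos(-9.80°) = 0.985

0.985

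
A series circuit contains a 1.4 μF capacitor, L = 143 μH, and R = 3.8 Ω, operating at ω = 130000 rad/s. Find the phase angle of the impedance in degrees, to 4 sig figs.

X_L = ωL = 18.59 Ω
X_C = 1/(ωC) = 5.495 Ω
Net reactance X = X_L − X_C = 13.10 Ω
Z = 3.800 + j13.10 Ω
|Z| = √(3.800² + 13.10²) = 13.64 Ω
∠Z = arctan(13.10/3.800) = 73.82°

73.82°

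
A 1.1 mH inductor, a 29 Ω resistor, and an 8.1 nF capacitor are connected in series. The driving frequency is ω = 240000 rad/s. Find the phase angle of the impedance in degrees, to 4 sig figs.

X_L = ωL = 264.0 Ω
X_C = 1/(ωC) = 514.4 Ω
Net reactance X = X_L − X_C = -250.4 Ω
Z = 29.00 − j250.4 Ω
|Z| = √(29.00² + 250.4²) = 252.1 Ω
∠Z = arctan(-250.4/29.00) = -83.39°

-83.39°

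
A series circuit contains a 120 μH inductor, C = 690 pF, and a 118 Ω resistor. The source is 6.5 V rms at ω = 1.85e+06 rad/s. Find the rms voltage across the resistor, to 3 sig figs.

1.34 V

X_L = ωL = 222 Ω
X_C = 1/(ωC) = 783 Ω
Net reactance X = X_L − X_C = -561 Ω
Z = 118 − j561 Ω
|Z| = √(118² + 561²) = 574 Ω
I = V/|Z| = 11.3 mA
V_R = I·|Z_R| = 0.0113 × 118 = 1.34 V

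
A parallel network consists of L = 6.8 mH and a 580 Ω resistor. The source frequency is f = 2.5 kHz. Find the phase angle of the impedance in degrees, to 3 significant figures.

ω = 2πf = 15710 rad/s
X_L = ωL = 107 Ω
Parallel: admittances add. Y = 1/R + 1/(jωL)
Y = (0.00172 − j0.00936) S
|Y| = 0.00952 S → |Z| = 1/|Y| = 105 Ω, ∠Z = −∠Y = 79.6°

79.6°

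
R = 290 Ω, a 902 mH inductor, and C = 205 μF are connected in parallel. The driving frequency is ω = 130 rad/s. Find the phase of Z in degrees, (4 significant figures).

X_L = ωL = 117.3 Ω
X_C = 1/(ωC) = 37.52 Ω
Parallel: admittances add. Y = 1/R + 1/(jωL) + jωC
Y = (0.003448 + j0.01812) S
|Y| = 0.01845 S → |Z| = 1/|Y| = 54.21 Ω, ∠Z = −∠Y = -79.23°

-79.23°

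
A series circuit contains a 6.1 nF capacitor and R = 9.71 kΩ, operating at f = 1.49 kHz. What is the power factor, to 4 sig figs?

ω = 2πf = 9362 rad/s
X_C = 1/(ωC) = 17510 Ω
Z = 9710 − j17510 Ω
|Z| = √(9710² + 17510²) = 20020 Ω
∠Z = arctan(-17510/9710) = -60.99°
cos φ = cos(-60.99°) = 0.4849

0.4849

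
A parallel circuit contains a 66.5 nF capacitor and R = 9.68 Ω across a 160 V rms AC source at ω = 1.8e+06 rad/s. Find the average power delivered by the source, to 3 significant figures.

2.64 kW

X_C = 1/(ωC) = 8.35 Ω
Parallel: admittances add. Y = 1/R + jωC
Y = (0.103 + j0.120) S
|Y| = 0.158 S → |Z| = 1/|Y| = 6.32 Ω, ∠Z = −∠Y = -49.2°
I = V/|Z| = 25.3 A
P = VI cos φ = 160 × 25.3 × cos(-49.2°) = 2.64 kW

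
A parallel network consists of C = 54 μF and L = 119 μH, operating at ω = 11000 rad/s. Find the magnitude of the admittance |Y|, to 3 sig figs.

170 mS

X_L = ωL = 1.31 Ω
X_C = 1/(ωC) = 1.68 Ω
Parallel: admittances add. Y = 1/(jωL) + jωC
Y = (0 − j0.170) S
|Y| = 0.170 S → |Z| = 1/|Y| = 5.88 Ω, ∠Z = −∠Y = 90.0°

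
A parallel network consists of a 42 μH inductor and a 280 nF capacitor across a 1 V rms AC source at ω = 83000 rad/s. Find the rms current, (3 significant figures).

264 mA

X_L = ωL = 3.49 Ω
X_C = 1/(ωC) = 43.0 Ω
Parallel: admittances add. Y = 1/(jωL) + jωC
Y = (0 − j0.264) S
|Y| = 0.264 S → |Z| = 1/|Y| = 3.79 Ω, ∠Z = −∠Y = 90.0°
I = V/|Z| = 1/3.79 = 264 mA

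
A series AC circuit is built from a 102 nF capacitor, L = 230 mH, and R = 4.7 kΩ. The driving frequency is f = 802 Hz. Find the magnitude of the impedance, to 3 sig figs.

ω = 2πf = 5039 rad/s
X_L = ωL = 1160 Ω
X_C = 1/(ωC) = 1950 Ω
Net reactance X = X_L − X_C = -787 Ω
Z = 4700 − j787 Ω
|Z| = √(4700² + 787²) = 4770 Ω

4770 Ω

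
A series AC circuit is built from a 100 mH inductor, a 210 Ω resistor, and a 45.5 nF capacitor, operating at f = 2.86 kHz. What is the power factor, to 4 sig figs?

ω = 2πf = 17970 rad/s
X_L = ωL = 1797 Ω
X_C = 1/(ωC) = 1223 Ω
Net reactance X = X_L − X_C = 573.9 Ω
Z = 210.0 + j573.9 Ω
|Z| = √(210.0² + 573.9²) = 611.2 Ω
∠Z = arctan(573.9/210.0) = 69.90°
cos φ = cos(69.90°) = 0.3436

0.3436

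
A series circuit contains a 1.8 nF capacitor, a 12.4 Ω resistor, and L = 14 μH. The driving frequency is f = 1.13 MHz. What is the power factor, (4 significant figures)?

0.5057

ω = 2πf = 7.1e+06 rad/s
X_L = ωL = 99.40 Ω
X_C = 1/(ωC) = 78.25 Ω
Net reactance X = X_L − X_C = 21.15 Ω
Z = 12.40 + j21.15 Ω
|Z| = √(12.40² + 21.15²) = 24.52 Ω
∠Z = arctan(21.15/12.40) = 59.62°
cos φ = cos(59.62°) = 0.5057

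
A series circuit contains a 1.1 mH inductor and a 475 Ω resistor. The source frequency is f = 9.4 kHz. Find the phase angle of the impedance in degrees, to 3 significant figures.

ω = 2πf = 59060 rad/s
X_L = ωL = 65.0 Ω
Z = 475 + j65.0 Ω
|Z| = √(475² + 65.0²) = 479 Ω
∠Z = arctan(65.0/475) = 7.79°

7.79°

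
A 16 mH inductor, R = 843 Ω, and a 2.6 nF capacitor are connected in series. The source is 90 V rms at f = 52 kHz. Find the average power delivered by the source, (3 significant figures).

ω = 2πf = 326700 rad/s
X_L = ωL = 5230 Ω
X_C = 1/(ωC) = 1180 Ω
Net reactance X = X_L − X_C = 4050 Ω
Z = 843 + j4050 Ω
|Z| = √(843² + 4050²) = 4140 Ω
∠Z = arctan(4050/843) = 78.2°
I = V/|Z| = 21.8 mA
P = VI cos φ = 90 × 0.0218 × cos(78.2°) = 399 mW

399 mW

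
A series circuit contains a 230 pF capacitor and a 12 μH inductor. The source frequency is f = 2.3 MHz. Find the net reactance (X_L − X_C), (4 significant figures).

-127.4 Ω

ω = 2πf = 1.445e+07 rad/s
X_L = ωL = 173.4 Ω
X_C = 1/(ωC) = 300.9 Ω
X = 173.4 − 300.9 = -127.4 Ω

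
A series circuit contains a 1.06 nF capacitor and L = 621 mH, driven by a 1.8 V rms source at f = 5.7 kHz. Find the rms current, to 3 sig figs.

439 μA

ω = 2πf = 35810 rad/s
X_L = ωL = 22200 Ω
X_C = 1/(ωC) = 26300 Ω
Net reactance X = X_L − X_C = -4100 Ω
Z = − j4100 Ω
|Z| = √(0² + 4100²) = 4100 Ω
I = V/|Z| = 1.8/4100 = 439 μA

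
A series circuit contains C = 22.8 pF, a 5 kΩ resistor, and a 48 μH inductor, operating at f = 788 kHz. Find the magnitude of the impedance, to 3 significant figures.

9970 Ω

ω = 2πf = 4.951e+06 rad/s
X_L = ωL = 238 Ω
X_C = 1/(ωC) = 8860 Ω
Net reactance X = X_L − X_C = -8620 Ω
Z = 5000 − j8620 Ω
|Z| = √(5000² + 8620²) = 9970 Ω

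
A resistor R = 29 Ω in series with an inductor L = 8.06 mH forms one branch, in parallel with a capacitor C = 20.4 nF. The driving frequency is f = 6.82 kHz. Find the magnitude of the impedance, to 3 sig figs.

ω = 2πf = 42850 rad/s
X_L = ωL = 345 Ω
X_C = 1/(ωC) = 1140 Ω
Branch 1 (R+jX_L): Z₁ = 29.0 + j345 Ω, |Z₁| = 347 Ω
Branch 2 (−jX_C): Z₂ = −j1140 Ω
Parallel: Z = Z₁Z₂/(Z₁+Z₂), |Z| = 496 Ω, ∠Z = 83.1°

496 Ω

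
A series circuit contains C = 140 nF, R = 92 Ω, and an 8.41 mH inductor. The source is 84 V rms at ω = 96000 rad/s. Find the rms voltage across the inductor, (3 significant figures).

X_L = ωL = 807 Ω
X_C = 1/(ωC) = 74.4 Ω
Net reactance X = X_L − X_C = 733 Ω
Z = 92.0 + j733 Ω
|Z| = √(92.0² + 733²) = 739 Ω
I = V/|Z| = 114 mA
V_L = I·|Z_L| = 0.114 × 807 = 91.8 V

91.8 V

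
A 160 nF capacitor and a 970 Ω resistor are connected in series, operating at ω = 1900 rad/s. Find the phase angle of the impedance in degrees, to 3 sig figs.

X_C = 1/(ωC) = 3290 Ω
Z = 970 − j3290 Ω
|Z| = √(970² + 3290²) = 3430 Ω
∠Z = arctan(-3290/970) = -73.6°

-73.6°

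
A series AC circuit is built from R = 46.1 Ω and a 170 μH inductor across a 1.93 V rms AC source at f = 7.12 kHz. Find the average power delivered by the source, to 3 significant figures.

ω = 2πf = 44740 rad/s
X_L = ωL = 7.61 Ω
Z = 46.1 + j7.61 Ω
|Z| = √(46.1² + 7.61²) = 46.7 Ω
∠Z = arctan(7.61/46.1) = 9.37°
I = V/|Z| = 41.3 mA
P = VI cos φ = 1.93 × 0.0413 × cos(9.37°) = 78.7 mW

78.7 mW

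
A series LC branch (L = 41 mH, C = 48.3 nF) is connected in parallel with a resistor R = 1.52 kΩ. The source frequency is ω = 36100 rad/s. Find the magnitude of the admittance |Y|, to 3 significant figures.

1.28 mS

X_L = ωL = 1480 Ω
X_C = 1/(ωC) = 574 Ω
Branch 1: Z₁ = R = 1520 Ω
Branch 2 (series LC): Z₂ = j(X_L − X_C) = j907 Ω
Parallel: Z = Z₁Z₂/(Z₁+Z₂), |Z| = 779 Ω, ∠Z = 59.2°
|Y| = 1/|Z| = 1.28 mS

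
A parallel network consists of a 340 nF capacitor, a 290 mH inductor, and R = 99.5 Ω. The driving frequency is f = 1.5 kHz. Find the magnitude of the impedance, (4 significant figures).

ω = 2πf = 9425 rad/s
X_L = ωL = 2733 Ω
X_C = 1/(ωC) = 312.1 Ω
Parallel: admittances add. Y = 1/R + 1/(jωL) + jωC
Y = (0.01005 + j0.002839) S
|Y| = 0.01044 S → |Z| = 1/|Y| = 95.75 Ω, ∠Z = −∠Y = -15.77°

95.75 Ω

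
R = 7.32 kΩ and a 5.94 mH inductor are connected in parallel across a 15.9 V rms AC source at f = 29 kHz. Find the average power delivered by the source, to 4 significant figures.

34.54 mW

ω = 2πf = 182200 rad/s
X_L = ωL = 1082 Ω
Parallel: admittances add. Y = 1/R + 1/(jωL)
Y = (0.0001366 − j0.0009239) S
|Y| = 0.0009340 S → |Z| = 1/|Y| = 1071 Ω, ∠Z = −∠Y = 81.59°
I = V/|Z| = 14.85 mA
P = VI cos φ = 15.9 × 0.01485 × cos(81.59°) = 34.54 mW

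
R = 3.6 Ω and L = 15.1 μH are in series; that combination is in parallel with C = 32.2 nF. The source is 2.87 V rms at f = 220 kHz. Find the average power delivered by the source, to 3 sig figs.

66.1 mW

ω = 2πf = 1.382e+06 rad/s
X_L = ωL = 20.9 Ω
X_C = 1/(ωC) = 22.5 Ω
Branch 1 (R+jX_L): Z₁ = 3.60 + j20.9 Ω, |Z₁| = 21.2 Ω
Branch 2 (−jX_C): Z₂ = −j22.5 Ω
Parallel: Z = Z₁Z₂/(Z₁+Z₂), |Z| = 121 Ω, ∠Z = 14.1°
I = V/|Z| = 23.7 mA
P = VI cos φ = 2.87 × 0.0237 × cos(14.1°) = 66.1 mW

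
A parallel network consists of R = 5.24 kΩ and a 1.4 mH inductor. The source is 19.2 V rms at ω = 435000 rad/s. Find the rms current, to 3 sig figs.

X_L = ωL = 609 Ω
Parallel: admittances add. Y = 1/R + 1/(jωL)
Y = (0.000191 − j0.00164) S
|Y| = 0.00165 S → |Z| = 1/|Y| = 605 Ω, ∠Z = −∠Y = 83.4°
I = V/|Z| = 19.2/605 = 31.7 mA

31.7 mA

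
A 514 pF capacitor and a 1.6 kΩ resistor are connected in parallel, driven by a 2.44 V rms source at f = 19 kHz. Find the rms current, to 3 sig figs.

1.53 mA

ω = 2πf = 119400 rad/s
X_C = 1/(ωC) = 16300 Ω
Parallel: admittances add. Y = 1/R + jωC
Y = (0.000625 + j6.14e-05) S
|Y| = 0.000628 S → |Z| = 1/|Y| = 1590 Ω, ∠Z = −∠Y = -5.61°
I = V/|Z| = 2.44/1590 = 1.53 mA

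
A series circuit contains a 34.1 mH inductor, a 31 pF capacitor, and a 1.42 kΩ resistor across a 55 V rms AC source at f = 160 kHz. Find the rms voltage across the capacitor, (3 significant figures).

ω = 2πf = 1.005e+06 rad/s
X_L = ωL = 34300 Ω
X_C = 1/(ωC) = 32100 Ω
Net reactance X = X_L − X_C = 2190 Ω
Z = 1420 + j2190 Ω
|Z| = √(1420² + 2190²) = 2610 Ω
I = V/|Z| = 21.0 mA
V_C = I·|Z_C| = 0.0210 × 32100 = 675 V

675 V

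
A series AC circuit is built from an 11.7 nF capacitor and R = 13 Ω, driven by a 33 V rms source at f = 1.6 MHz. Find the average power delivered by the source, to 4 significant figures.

ω = 2πf = 1.005e+07 rad/s
X_C = 1/(ωC) = 8.502 Ω
Z = 13.00 − j8.502 Ω
|Z| = √(13.00² + 8.502²) = 15.53 Ω
∠Z = arctan(-8.502/13.00) = -33.18°
I = V/|Z| = 2.124 A
P = VI cos φ = 33 × 2.124 × cos(-33.18°) = 58.67 W

58.67 W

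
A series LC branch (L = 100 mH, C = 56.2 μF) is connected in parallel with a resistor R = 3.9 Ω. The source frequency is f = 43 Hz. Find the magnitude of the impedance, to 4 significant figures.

ω = 2πf = 270.2 rad/s
X_L = ωL = 27.02 Ω
X_C = 1/(ωC) = 65.86 Ω
Branch 1: Z₁ = R = 3.900 Ω
Branch 2 (series LC): Z₂ = j(X_L − X_C) = −j38.84 Ω
Parallel: Z = Z₁Z₂/(Z₁+Z₂), |Z| = 3.880 Ω, ∠Z = -5.734°

3.880 Ω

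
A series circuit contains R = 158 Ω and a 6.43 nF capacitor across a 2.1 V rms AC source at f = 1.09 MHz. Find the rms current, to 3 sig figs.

ω = 2πf = 6.849e+06 rad/s
X_C = 1/(ωC) = 22.7 Ω
Z = 158 − j22.7 Ω
|Z| = √(158² + 22.7²) = 160 Ω
I = V/|Z| = 2.1/160 = 13.2 mA

13.2 mA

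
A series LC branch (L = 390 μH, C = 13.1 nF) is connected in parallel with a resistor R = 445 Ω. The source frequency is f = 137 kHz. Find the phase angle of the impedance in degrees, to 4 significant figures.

60.96°

ω = 2πf = 860800 rad/s
X_L = ωL = 335.7 Ω
X_C = 1/(ωC) = 88.68 Ω
Branch 1: Z₁ = R = 445.0 Ω
Branch 2 (series LC): Z₂ = j(X_L − X_C) = j247.0 Ω
Parallel: Z = Z₁Z₂/(Z₁+Z₂), |Z| = 216.0 Ω, ∠Z = 60.96°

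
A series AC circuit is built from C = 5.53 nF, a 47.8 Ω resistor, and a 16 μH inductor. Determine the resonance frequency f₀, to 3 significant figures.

535 kHz

ω₀ = 1/√(LC) = 1/√(1.6e-05 × 5.53e-09) = 3.362e+06 rad/s
f₀ = ω₀/(2π) = 535 kHz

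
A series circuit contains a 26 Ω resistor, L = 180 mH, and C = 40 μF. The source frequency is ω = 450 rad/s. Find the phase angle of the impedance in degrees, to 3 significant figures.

44.4°

X_L = ωL = 81.0 Ω
X_C = 1/(ωC) = 55.6 Ω
Net reactance X = X_L − X_C = 25.4 Ω
Z = 26.0 + j25.4 Ω
|Z| = √(26.0² + 25.4²) = 36.4 Ω
∠Z = arctan(25.4/26.0) = 44.4°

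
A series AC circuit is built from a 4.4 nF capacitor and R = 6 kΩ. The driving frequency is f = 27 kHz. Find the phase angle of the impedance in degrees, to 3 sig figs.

ω = 2πf = 169600 rad/s
X_C = 1/(ωC) = 1340 Ω
Z = 6000 − j1340 Ω
|Z| = √(6000² + 1340²) = 6150 Ω
∠Z = arctan(-1340/6000) = -12.6°

-12.6°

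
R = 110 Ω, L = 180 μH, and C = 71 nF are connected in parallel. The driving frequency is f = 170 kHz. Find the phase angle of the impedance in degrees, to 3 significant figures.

ω = 2πf = 1.068e+06 rad/s
X_L = ωL = 192 Ω
X_C = 1/(ωC) = 13.2 Ω
Parallel: admittances add. Y = 1/R + 1/(jωL) + jωC
Y = (0.00909 + j0.0706) S
|Y| = 0.0712 S → |Z| = 1/|Y| = 14.0 Ω, ∠Z = −∠Y = -82.7°

-82.7°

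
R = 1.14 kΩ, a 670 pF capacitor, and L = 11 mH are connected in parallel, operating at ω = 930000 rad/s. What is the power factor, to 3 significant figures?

0.858

X_L = ωL = 10200 Ω
X_C = 1/(ωC) = 1600 Ω
Parallel: admittances add. Y = 1/R + 1/(jωL) + jωC
Y = (0.000877 + j0.000525) S
|Y| = 0.00102 S → |Z| = 1/|Y| = 978 Ω, ∠Z = −∠Y = -30.9°
cos φ = cos(-30.9°) = 0.858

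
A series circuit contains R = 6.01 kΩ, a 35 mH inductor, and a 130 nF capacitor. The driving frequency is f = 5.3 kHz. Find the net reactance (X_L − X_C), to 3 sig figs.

ω = 2πf = 33300 rad/s
X_L = ωL = 1170 Ω
X_C = 1/(ωC) = 231 Ω
X = 1170 − 231 = 935 Ω

935 Ω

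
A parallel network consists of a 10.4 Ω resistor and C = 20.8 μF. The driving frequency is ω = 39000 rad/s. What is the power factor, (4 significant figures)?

X_C = 1/(ωC) = 1.233 Ω
Parallel: admittances add. Y = 1/R + jωC
Y = (0.09615 + j0.8112) S
|Y| = 0.8169 S → |Z| = 1/|Y| = 1.224 Ω, ∠Z = −∠Y = -83.24°
cos φ = cos(-83.24°) = 0.1177

0.1177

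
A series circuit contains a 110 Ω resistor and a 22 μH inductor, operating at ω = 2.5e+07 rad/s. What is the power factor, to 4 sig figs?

0.1961

X_L = ωL = 550.0 Ω
Z = 110.0 + j550.0 Ω
|Z| = √(110.0² + 550.0²) = 560.9 Ω
∠Z = arctan(550.0/110.0) = 78.69°
cos φ = cos(78.69°) = 0.1961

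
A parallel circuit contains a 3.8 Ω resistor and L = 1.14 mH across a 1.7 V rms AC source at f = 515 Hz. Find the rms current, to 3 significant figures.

ω = 2πf = 3236 rad/s
X_L = ωL = 3.69 Ω
Parallel: admittances add. Y = 1/R + 1/(jωL)
Y = (0.263 − j0.271) S
|Y| = 0.378 S → |Z| = 1/|Y| = 2.65 Ω, ∠Z = −∠Y = 45.9°
I = V/|Z| = 1.7/2.65 = 642 mA

642 mA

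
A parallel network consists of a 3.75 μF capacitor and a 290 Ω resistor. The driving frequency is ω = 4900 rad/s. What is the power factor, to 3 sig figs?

X_C = 1/(ωC) = 54.4 Ω
Parallel: admittances add. Y = 1/R + jωC
Y = (0.00345 + j0.0184) S
|Y| = 0.0187 S → |Z| = 1/|Y| = 53.5 Ω, ∠Z = −∠Y = -79.4°
cos φ = cos(-79.4°) = 0.184

0.184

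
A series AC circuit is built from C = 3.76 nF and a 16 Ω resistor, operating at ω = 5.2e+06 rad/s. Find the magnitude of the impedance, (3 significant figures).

53.6 Ω

X_C = 1/(ωC) = 51.1 Ω
Z = 16.0 − j51.1 Ω
|Z| = √(16.0² + 51.1²) = 53.6 Ω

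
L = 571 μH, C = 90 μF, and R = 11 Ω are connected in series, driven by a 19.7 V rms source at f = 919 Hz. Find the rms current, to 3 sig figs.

ω = 2πf = 5774 rad/s
X_L = ωL = 3.30 Ω
X_C = 1/(ωC) = 1.92 Ω
Net reactance X = X_L − X_C = 1.37 Ω
Z = 11.0 + j1.37 Ω
|Z| = √(11.0² + 1.37²) = 11.1 Ω
I = V/|Z| = 19.7/11.1 = 1.78 A

1.78 A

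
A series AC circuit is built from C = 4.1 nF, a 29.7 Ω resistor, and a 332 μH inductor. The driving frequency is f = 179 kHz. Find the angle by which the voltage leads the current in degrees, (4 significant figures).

79.26°

ω = 2πf = 1.125e+06 rad/s
X_L = ωL = 373.4 Ω
X_C = 1/(ωC) = 216.9 Ω
Net reactance X = X_L − X_C = 156.5 Ω
Z = 29.70 + j156.5 Ω
|Z| = √(29.70² + 156.5²) = 159.3 Ω
∠Z = arctan(156.5/29.70) = 79.26°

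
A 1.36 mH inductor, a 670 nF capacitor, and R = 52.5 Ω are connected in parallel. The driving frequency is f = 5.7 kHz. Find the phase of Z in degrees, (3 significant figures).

-10.3°

ω = 2πf = 35810 rad/s
X_L = ωL = 48.7 Ω
X_C = 1/(ωC) = 41.7 Ω
Parallel: admittances add. Y = 1/R + 1/(jωL) + jωC
Y = (0.0190 + j0.00346) S
|Y| = 0.0194 S → |Z| = 1/|Y| = 51.7 Ω, ∠Z = −∠Y = -10.3°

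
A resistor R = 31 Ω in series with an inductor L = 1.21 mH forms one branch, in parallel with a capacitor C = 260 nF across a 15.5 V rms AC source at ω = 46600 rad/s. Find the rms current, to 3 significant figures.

118 mA

X_L = ωL = 56.4 Ω
X_C = 1/(ωC) = 82.5 Ω
Branch 1 (R+jX_L): Z₁ = 31.0 + j56.4 Ω, |Z₁| = 64.3 Ω
Branch 2 (−jX_C): Z₂ = −j82.5 Ω
Parallel: Z = Z₁Z₂/(Z₁+Z₂), |Z| = 131 Ω, ∠Z = 11.3°
I = V/|Z| = 15.5/131 = 118 mA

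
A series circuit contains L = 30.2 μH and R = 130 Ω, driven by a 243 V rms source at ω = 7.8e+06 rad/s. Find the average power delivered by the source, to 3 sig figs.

106 W

X_L = ωL = 236 Ω
Z = 130 + j236 Ω
|Z| = √(130² + 236²) = 269 Ω
∠Z = arctan(236/130) = 61.1°
I = V/|Z| = 903 mA
P = VI cos φ = 243 × 0.903 × cos(61.1°) = 106 W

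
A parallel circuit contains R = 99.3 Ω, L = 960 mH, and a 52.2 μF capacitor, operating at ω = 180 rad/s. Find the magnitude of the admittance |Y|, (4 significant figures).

X_L = ωL = 172.8 Ω
X_C = 1/(ωC) = 106.4 Ω
Parallel: admittances add. Y = 1/R + 1/(jωL) + jωC
Y = (0.01007 + j0.003609) S
|Y| = 0.01070 S → |Z| = 1/|Y| = 93.48 Ω, ∠Z = −∠Y = -19.72°

10.70 mS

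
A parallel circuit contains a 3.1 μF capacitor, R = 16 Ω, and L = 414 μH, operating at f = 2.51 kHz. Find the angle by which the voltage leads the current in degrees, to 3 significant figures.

59.1°

ω = 2πf = 15770 rad/s
X_L = ωL = 6.53 Ω
X_C = 1/(ωC) = 20.5 Ω
Parallel: admittances add. Y = 1/R + 1/(jωL) + jωC
Y = (0.0625 − j0.104) S
|Y| = 0.122 S → |Z| = 1/|Y| = 8.23 Ω, ∠Z = −∠Y = 59.1°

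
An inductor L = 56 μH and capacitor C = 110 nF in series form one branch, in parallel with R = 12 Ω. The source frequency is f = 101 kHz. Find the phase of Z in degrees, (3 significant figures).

29.5°

ω = 2πf = 634600 rad/s
X_L = ωL = 35.5 Ω
X_C = 1/(ωC) = 14.3 Ω
Branch 1: Z₁ = R = 12.0 Ω
Branch 2 (series LC): Z₂ = j(X_L − X_C) = j21.2 Ω
Parallel: Z = Z₁Z₂/(Z₁+Z₂), |Z| = 10.4 Ω, ∠Z = 29.5°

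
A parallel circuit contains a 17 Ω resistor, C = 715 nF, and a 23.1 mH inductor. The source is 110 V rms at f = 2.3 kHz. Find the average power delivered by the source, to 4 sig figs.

711.8 W

ω = 2πf = 14450 rad/s
X_L = ωL = 333.8 Ω
X_C = 1/(ωC) = 96.78 Ω
Parallel: admittances add. Y = 1/R + 1/(jωL) + jωC
Y = (0.05882 + j0.007337) S
|Y| = 0.05928 S → |Z| = 1/|Y| = 16.87 Ω, ∠Z = −∠Y = -7.110°
I = V/|Z| = 6.521 A
P = VI cos φ = 110 × 6.521 × cos(-7.110°) = 711.8 W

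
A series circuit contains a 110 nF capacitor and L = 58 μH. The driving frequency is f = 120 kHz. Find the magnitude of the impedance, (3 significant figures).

ω = 2πf = 754000 rad/s
X_L = ωL = 43.7 Ω
X_C = 1/(ωC) = 12.1 Ω
Net reactance X = X_L − X_C = 31.7 Ω
Z = j31.7 Ω
|Z| = √(0² + 31.7²) = 31.7 Ω

31.7 Ω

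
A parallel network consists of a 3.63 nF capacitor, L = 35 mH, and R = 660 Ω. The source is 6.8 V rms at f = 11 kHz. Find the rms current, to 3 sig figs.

ω = 2πf = 69120 rad/s
X_L = ωL = 2420 Ω
X_C = 1/(ωC) = 3990 Ω
Parallel: admittances add. Y = 1/R + 1/(jωL) + jωC
Y = (0.00152 − j0.000163) S
|Y| = 0.00152 S → |Z| = 1/|Y| = 656 Ω, ∠Z = −∠Y = 6.12°
I = V/|Z| = 6.8/656 = 10.4 mA

10.4 mA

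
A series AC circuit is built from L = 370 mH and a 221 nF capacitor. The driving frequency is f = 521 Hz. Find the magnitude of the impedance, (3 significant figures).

ω = 2πf = 3274 rad/s
X_L = ωL = 1210 Ω
X_C = 1/(ωC) = 1380 Ω
Net reactance X = X_L − X_C = -171 Ω
Z = − j171 Ω
|Z| = √(0² + 171²) = 171 Ω

171 Ω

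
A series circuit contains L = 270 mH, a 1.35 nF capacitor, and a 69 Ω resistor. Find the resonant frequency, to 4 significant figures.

8.336 kHz

ω₀ = 1/√(LC) = 1/√(0.27 × 1.35e-09) = 52380 rad/s
f₀ = ω₀/(2π) = 8.336 kHz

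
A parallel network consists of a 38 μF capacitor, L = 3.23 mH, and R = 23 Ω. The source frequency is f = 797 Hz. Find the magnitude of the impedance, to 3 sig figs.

ω = 2πf = 5008 rad/s
X_L = ωL = 16.2 Ω
X_C = 1/(ωC) = 5.26 Ω
Parallel: admittances add. Y = 1/R + 1/(jωL) + jωC
Y = (0.0435 + j0.128) S
|Y| = 0.136 S → |Z| = 1/|Y| = 7.37 Ω, ∠Z = −∠Y = -71.3°

7.37 Ω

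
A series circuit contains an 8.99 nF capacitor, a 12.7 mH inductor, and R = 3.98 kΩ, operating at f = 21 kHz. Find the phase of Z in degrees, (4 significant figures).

ω = 2πf = 131900 rad/s
X_L = ωL = 1676 Ω
X_C = 1/(ωC) = 843.0 Ω
Net reactance X = X_L − X_C = 832.7 Ω
Z = 3980 + j832.7 Ω
|Z| = √(3980² + 832.7²) = 4066 Ω
∠Z = arctan(832.7/3980) = 11.82°

11.82°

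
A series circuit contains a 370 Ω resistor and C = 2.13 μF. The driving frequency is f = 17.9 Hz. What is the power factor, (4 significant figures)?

0.08829

ω = 2πf = 112.5 rad/s
X_C = 1/(ωC) = 4174 Ω
Z = 370.0 − j4174 Ω
|Z| = √(370.0² + 4174²) = 4191 Ω
∠Z = arctan(-4174/370.0) = -84.93°
cos φ = cos(-84.93°) = 0.08829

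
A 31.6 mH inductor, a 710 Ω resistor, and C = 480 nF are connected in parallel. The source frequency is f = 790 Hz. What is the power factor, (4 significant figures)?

0.3327

ω = 2πf = 4964 rad/s
X_L = ωL = 156.9 Ω
X_C = 1/(ωC) = 419.7 Ω
Parallel: admittances add. Y = 1/R + 1/(jωL) + jωC
Y = (0.001408 − j0.003993) S
|Y| = 0.004234 S → |Z| = 1/|Y| = 236.2 Ω, ∠Z = −∠Y = 70.57°
cos φ = cos(70.57°) = 0.3327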